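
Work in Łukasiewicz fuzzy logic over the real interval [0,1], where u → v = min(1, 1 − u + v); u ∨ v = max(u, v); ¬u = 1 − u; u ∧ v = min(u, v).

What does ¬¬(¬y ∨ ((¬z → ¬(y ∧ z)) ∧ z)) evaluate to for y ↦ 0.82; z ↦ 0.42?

¬y: Łukasiewicz ¬ gives 1 − 0.82 = 0.18
¬z: Łukasiewicz ¬ gives 1 − 0.42 = 0.58
(y ∧ z) = min(0.82, 0.42) = 0.42
¬(y ∧ z): Łukasiewicz ¬ gives 1 − 0.42 = 0.58
(¬z → ¬(y ∧ z)): min(1, 1 − 0.58 + 0.58) = 1
((¬z → ¬(y ∧ z)) ∧ z) = min(1, 0.42) = 0.42
(¬y ∨ ((¬z → ¬(y ∧ z)) ∧ z)) = max(0.18, 0.42) = 0.42
¬(¬y ∨ ((¬z → ¬(y ∧ z)) ∧ z)): Łukasiewicz ¬ gives 1 − 0.42 = 0.58
¬¬(¬y ∨ ((¬z → ¬(y ∧ z)) ∧ z)): Łukasiewicz ¬ gives 1 − 0.58 = 0.42

0.42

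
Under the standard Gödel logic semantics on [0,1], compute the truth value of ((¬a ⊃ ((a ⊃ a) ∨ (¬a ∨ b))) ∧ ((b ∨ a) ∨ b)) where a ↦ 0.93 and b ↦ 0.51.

0.93

¬a: Gödel ¬ of 0.93 = 0 (operand ≠ 0)
(a ⊃ a): 0.93 ≤ 0.93, so result = 1
¬a: Gödel ¬ of 0.93 = 0 (operand ≠ 0)
(¬a ∨ b) = max(0, 0.51) = 0.51
((a ⊃ a) ∨ (¬a ∨ b)) = max(1, 0.51) = 1
(¬a ⊃ ((a ⊃ a) ∨ (¬a ∨ b))): 0 ≤ 1, so result = 1
(b ∨ a) = max(0.51, 0.93) = 0.93
((b ∨ a) ∨ b) = max(0.93, 0.51) = 0.93
((¬a ⊃ ((a ⊃ a) ∨ (¬a ∨ b))) ∧ ((b ∨ a) ∨ b)) = min(1, 0.93) = 0.93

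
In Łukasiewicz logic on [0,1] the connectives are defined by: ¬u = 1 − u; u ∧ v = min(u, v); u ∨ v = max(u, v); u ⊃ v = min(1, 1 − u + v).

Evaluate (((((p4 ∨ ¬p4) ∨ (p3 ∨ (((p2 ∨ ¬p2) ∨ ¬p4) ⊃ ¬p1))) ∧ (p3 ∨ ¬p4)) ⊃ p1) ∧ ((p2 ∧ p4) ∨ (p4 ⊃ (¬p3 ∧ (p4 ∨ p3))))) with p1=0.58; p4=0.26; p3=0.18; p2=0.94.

¬p4: Łukasiewicz ¬ gives 1 − 0.26 = 0.74
(p4 ∨ ¬p4) = max(0.26, 0.74) = 0.74
¬p2: Łukasiewicz ¬ gives 1 − 0.94 = 0.06
(p2 ∨ ¬p2) = max(0.94, 0.06) = 0.94
¬p4: Łukasiewicz ¬ gives 1 − 0.26 = 0.74
((p2 ∨ ¬p2) ∨ ¬p4) = max(0.94, 0.74) = 0.94
¬p1: Łukasiewicz ¬ gives 1 − 0.58 = 0.42
(((p2 ∨ ¬p2) ∨ ¬p4) ⊃ ¬p1): min(1, 1 − 0.94 + 0.42) = 0.48
(p3 ∨ (((p2 ∨ ¬p2) ∨ ¬p4) ⊃ ¬p1)) = max(0.18, 0.48) = 0.48
((p4 ∨ ¬p4) ∨ (p3 ∨ (((p2 ∨ ¬p2) ∨ ¬p4) ⊃ ¬p1))) = max(0.74, 0.48) = 0.74
¬p4: Łukasiewicz ¬ gives 1 − 0.26 = 0.74
(p3 ∨ ¬p4) = max(0.18, 0.74) = 0.74
(((p4 ∨ ¬p4) ∨ (p3 ∨ (((p2 ∨ ¬p2) ∨ ¬p4) ⊃ ¬p1))) ∧ (p3 ∨ ¬p4)) = min(0.74, 0.74) = 0.74
((((p4 ∨ ¬p4) ∨ (p3 ∨ (((p2 ∨ ¬p2) ∨ ¬p4) ⊃ ¬p1))) ∧ (p3 ∨ ¬p4)) ⊃ p1): min(1, 1 − 0.74 + 0.58) = 0.84
(p2 ∧ p4) = min(0.94, 0.26) = 0.26
¬p3: Łukasiewicz ¬ gives 1 − 0.18 = 0.82
(p4 ∨ p3) = max(0.26, 0.18) = 0.26
(¬p3 ∧ (p4 ∨ p3)) = min(0.82, 0.26) = 0.26
(p4 ⊃ (¬p3 ∧ (p4 ∨ p3))): min(1, 1 − 0.26 + 0.26) = 1
((p2 ∧ p4) ∨ (p4 ⊃ (¬p3 ∧ (p4 ∨ p3)))) = max(0.26, 1) = 1
(((((p4 ∨ ¬p4) ∨ (p3 ∨ (((p2 ∨ ¬p2) ∨ ¬p4) ⊃ ¬p1))) ∧ (p3 ∨ ¬p4)) ⊃ p1) ∧ ((p2 ∧ p4) ∨ (p4 ⊃ (¬p3 ∧ (p4 ∨ p3))))) = min(0.84, 1) = 0.84

0.84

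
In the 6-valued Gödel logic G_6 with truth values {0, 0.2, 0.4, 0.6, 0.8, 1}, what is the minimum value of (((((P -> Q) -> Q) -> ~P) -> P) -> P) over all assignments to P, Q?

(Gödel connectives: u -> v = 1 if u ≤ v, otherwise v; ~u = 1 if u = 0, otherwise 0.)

0.20

The minimum is attained at P = 0.2, Q = 0:
  (P -> Q): 0.2 > 0, so result = 0
  ((P -> Q) -> Q): 0 ≤ 0, so result = 1
  ~P: Gödel ¬ of 0.2 = 0 (operand ≠ 0)
  (((P -> Q) -> Q) -> ~P): 1 > 0, so result = 0
  ((((P -> Q) -> Q) -> ~P) -> P): 0 ≤ 0.2, so result = 1
  (((((P -> Q) -> Q) -> ~P) -> P) -> P): 1 > 0.2, so result = 0.2
Checking all 36 assignments confirms none give a value below 0.20.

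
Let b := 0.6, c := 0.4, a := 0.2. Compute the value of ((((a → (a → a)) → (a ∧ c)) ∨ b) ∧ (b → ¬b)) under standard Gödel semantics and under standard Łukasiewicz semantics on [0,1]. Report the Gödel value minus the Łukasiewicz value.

Gödel evaluation:
  (a → a): 0.2 ≤ 0.2, so result = 1
  (a → (a → a)): 0.2 ≤ 1, so result = 1
  (a ∧ c) = min(0.2, 0.4) = 0.2
  ((a → (a → a)) → (a ∧ c)): 1 > 0.2, so result = 0.2
  (((a → (a → a)) → (a ∧ c)) ∨ b) = max(0.2, 0.6) = 0.6
  ¬b: Gödel ¬ of 0.6 = 0 (operand ≠ 0)
  (b → ¬b): 0.6 > 0, so result = 0
  ((((a → (a → a)) → (a ∧ c)) ∨ b) ∧ (b → ¬b)) = min(0.6, 0) = 0
  Gödel value = 0
Łukasiewicz evaluation:
  (a → a): min(1, 1 − 0.2 + 0.2) = 1
  (a → (a → a)): min(1, 1 − 0.2 + 1) = 1
  (a ∧ c) = min(0.2, 0.4) = 0.2
  ((a → (a → a)) → (a ∧ c)): min(1, 1 − 1 + 0.2) = 0.2
  (((a → (a → a)) → (a ∧ c)) ∨ b) = max(0.2, 0.6) = 0.6
  ¬b: Łukasiewicz ¬ gives 1 − 0.6 = 0.4
  (b → ¬b): min(1, 1 − 0.6 + 0.4) = 0.8
  ((((a → (a → a)) → (a ∧ c)) ∨ b) ∧ (b → ¬b)) = min(0.6, 0.8) = 0.6
  Łukasiewicz value = 0.6
Difference: 0 − 0.6 = -0.60

-0.60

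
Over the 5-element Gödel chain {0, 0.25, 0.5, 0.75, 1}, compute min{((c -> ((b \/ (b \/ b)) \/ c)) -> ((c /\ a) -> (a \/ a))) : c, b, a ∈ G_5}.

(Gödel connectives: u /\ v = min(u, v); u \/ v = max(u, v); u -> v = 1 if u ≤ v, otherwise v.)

Every assignment gives 1. For instance at c = 0, b = 0, a = 0:
  (b \/ b) = max(0, 0) = 0
  (b \/ (b \/ b)) = max(0, 0) = 0
  ((b \/ (b \/ b)) \/ c) = max(0, 0) = 0
  (c -> ((b \/ (b \/ b)) \/ c)): 0 ≤ 0, so result = 1
  (c /\ a) = min(0, 0) = 0
  (a \/ a) = max(0, 0) = 0
  ((c /\ a) -> (a \/ a)): 0 ≤ 0, so result = 1
  ((c -> ((b \/ (b \/ b)) \/ c)) -> ((c /\ a) -> (a \/ a))): 1 ≤ 1, so result = 1
All 125 assignments give value 1 — the formula is a G_5-tautology.

1.00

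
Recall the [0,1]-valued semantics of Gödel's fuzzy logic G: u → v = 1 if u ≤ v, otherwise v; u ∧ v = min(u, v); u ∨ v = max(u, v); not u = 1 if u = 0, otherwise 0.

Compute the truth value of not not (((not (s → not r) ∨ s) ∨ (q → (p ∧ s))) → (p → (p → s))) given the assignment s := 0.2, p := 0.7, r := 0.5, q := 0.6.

not r: Gödel ¬ of 0.5 = 0 (operand ≠ 0)
(s → not r): 0.2 > 0, so result = 0
not (s → not r): Gödel ¬ of 0 = 1 (operand is 0)
(not (s → not r) ∨ s) = max(1, 0.2) = 1
(p ∧ s) = min(0.7, 0.2) = 0.2
(q → (p ∧ s)): 0.6 > 0.2, so result = 0.2
((not (s → not r) ∨ s) ∨ (q → (p ∧ s))) = max(1, 0.2) = 1
(p → s): 0.7 > 0.2, so result = 0.2
(p → (p → s)): 0.7 > 0.2, so result = 0.2
(((not (s → not r) ∨ s) ∨ (q → (p ∧ s))) → (p → (p → s))): 1 > 0.2, so result = 0.2
not (((not (s → not r) ∨ s) ∨ (q → (p ∧ s))) → (p → (p → s))): Gödel ¬ of 0.2 = 0 (operand ≠ 0)
not not (((not (s → not r) ∨ s) ∨ (q → (p ∧ s))) → (p → (p → s))): Gödel ¬ of 0 = 1 (operand is 0)

1.00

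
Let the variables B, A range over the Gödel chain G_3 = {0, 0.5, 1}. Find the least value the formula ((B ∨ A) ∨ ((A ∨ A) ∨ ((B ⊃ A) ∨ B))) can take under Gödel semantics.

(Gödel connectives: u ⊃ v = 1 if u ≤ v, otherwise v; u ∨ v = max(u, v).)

0.50

The minimum is attained at B = 0.5, A = 0:
  (B ∨ A) = max(0.5, 0) = 0.5
  (A ∨ A) = max(0, 0) = 0
  (B ⊃ A): 0.5 > 0, so result = 0
  ((B ⊃ A) ∨ B) = max(0, 0.5) = 0.5
  ((A ∨ A) ∨ ((B ⊃ A) ∨ B)) = max(0, 0.5) = 0.5
  ((B ∨ A) ∨ ((A ∨ A) ∨ ((B ⊃ A) ∨ B))) = max(0.5, 0.5) = 0.5
Checking all 9 assignments confirms none give a value below 0.50.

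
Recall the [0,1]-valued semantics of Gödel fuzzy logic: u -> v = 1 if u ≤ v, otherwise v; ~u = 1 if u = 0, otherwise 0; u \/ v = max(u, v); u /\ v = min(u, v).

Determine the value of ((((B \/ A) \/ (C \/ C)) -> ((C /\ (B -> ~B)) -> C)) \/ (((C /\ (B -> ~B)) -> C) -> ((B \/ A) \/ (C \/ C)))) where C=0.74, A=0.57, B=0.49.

(B \/ A) = max(0.49, 0.57) = 0.57
(C \/ C) = max(0.74, 0.74) = 0.74
((B \/ A) \/ (C \/ C)) = max(0.57, 0.74) = 0.74
~B: Gödel ¬ of 0.49 = 0 (operand ≠ 0)
(B -> ~B): 0.49 > 0, so result = 0
(C /\ (B -> ~B)) = min(0.74, 0) = 0
((C /\ (B -> ~B)) -> C): 0 ≤ 0.74, so result = 1
(((B \/ A) \/ (C \/ C)) -> ((C /\ (B -> ~B)) -> C)): 0.74 ≤ 1, so result = 1
~B: Gödel ¬ of 0.49 = 0 (operand ≠ 0)
(B -> ~B): 0.49 > 0, so result = 0
(C /\ (B -> ~B)) = min(0.74, 0) = 0
((C /\ (B -> ~B)) -> C): 0 ≤ 0.74, so result = 1
(B \/ A) = max(0.49, 0.57) = 0.57
(C \/ C) = max(0.74, 0.74) = 0.74
((B \/ A) \/ (C \/ C)) = max(0.57, 0.74) = 0.74
(((C /\ (B -> ~B)) -> C) -> ((B \/ A) \/ (C \/ C))): 1 > 0.74, so result = 0.74
((((B \/ A) \/ (C \/ C)) -> ((C /\ (B -> ~B)) -> C)) \/ (((C /\ (B -> ~B)) -> C) -> ((B \/ A) \/ (C \/ C)))) = max(1, 0.74) = 1

1.00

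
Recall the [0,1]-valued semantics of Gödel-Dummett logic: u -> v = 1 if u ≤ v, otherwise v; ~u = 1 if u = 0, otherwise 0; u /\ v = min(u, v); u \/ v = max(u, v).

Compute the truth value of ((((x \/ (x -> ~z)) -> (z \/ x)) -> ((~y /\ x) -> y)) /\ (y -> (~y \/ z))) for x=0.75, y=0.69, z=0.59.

0.59

~z: Gödel ¬ of 0.59 = 0 (operand ≠ 0)
(x -> ~z): 0.75 > 0, so result = 0
(x \/ (x -> ~z)) = max(0.75, 0) = 0.75
(z \/ x) = max(0.59, 0.75) = 0.75
((x \/ (x -> ~z)) -> (z \/ x)): 0.75 ≤ 0.75, so result = 1
~y: Gödel ¬ of 0.69 = 0 (operand ≠ 0)
(~y /\ x) = min(0, 0.75) = 0
((~y /\ x) -> y): 0 ≤ 0.69, so result = 1
(((x \/ (x -> ~z)) -> (z \/ x)) -> ((~y /\ x) -> y)): 1 ≤ 1, so result = 1
~y: Gödel ¬ of 0.69 = 0 (operand ≠ 0)
(~y \/ z) = max(0, 0.59) = 0.59
(y -> (~y \/ z)): 0.69 > 0.59, so result = 0.59
((((x \/ (x -> ~z)) -> (z \/ x)) -> ((~y /\ x) -> y)) /\ (y -> (~y \/ z))) = min(1, 0.59) = 0.59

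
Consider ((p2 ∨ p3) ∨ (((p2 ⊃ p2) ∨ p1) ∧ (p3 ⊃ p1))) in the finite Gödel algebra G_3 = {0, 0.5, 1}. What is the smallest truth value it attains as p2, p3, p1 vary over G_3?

0.50

The minimum is attained at p2 = 0, p3 = 0.5, p1 = 0:
  (p2 ∨ p3) = max(0, 0.5) = 0.5
  (p2 ⊃ p2): 0 ≤ 0, so result = 1
  ((p2 ⊃ p2) ∨ p1) = max(1, 0) = 1
  (p3 ⊃ p1): 0.5 > 0, so result = 0
  (((p2 ⊃ p2) ∨ p1) ∧ (p3 ⊃ p1)) = min(1, 0) = 0
  ((p2 ∨ p3) ∨ (((p2 ⊃ p2) ∨ p1) ∧ (p3 ⊃ p1))) = max(0.5, 0) = 0.5
Checking all 27 assignments confirms none give a value below 0.50.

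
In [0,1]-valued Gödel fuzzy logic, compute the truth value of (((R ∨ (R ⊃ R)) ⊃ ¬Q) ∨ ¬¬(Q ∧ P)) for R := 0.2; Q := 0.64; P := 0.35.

(R ⊃ R): 0.2 ≤ 0.2, so result = 1
(R ∨ (R ⊃ R)) = max(0.2, 1) = 1
¬Q: Gödel ¬ of 0.64 = 0 (operand ≠ 0)
((R ∨ (R ⊃ R)) ⊃ ¬Q): 1 > 0, so result = 0
(Q ∧ P) = min(0.64, 0.35) = 0.35
¬(Q ∧ P): Gödel ¬ of 0.35 = 0 (operand ≠ 0)
¬¬(Q ∧ P): Gödel ¬ of 0 = 1 (operand is 0)
(((R ∨ (R ⊃ R)) ⊃ ¬Q) ∨ ¬¬(Q ∧ P)) = max(0, 1) = 1

1.00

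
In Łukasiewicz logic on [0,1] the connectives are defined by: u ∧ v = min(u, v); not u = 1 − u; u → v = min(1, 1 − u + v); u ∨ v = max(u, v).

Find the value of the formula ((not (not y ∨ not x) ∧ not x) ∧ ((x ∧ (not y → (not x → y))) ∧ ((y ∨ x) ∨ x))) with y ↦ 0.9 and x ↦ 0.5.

0.50

not y: Łukasiewicz ¬ gives 1 − 0.9 = 0.1
not x: Łukasiewicz ¬ gives 1 − 0.5 = 0.5
(not y ∨ not x) = max(0.1, 0.5) = 0.5
not (not y ∨ not x): Łukasiewicz ¬ gives 1 − 0.5 = 0.5
not x: Łukasiewicz ¬ gives 1 − 0.5 = 0.5
(not (not y ∨ not x) ∧ not x) = min(0.5, 0.5) = 0.5
not y: Łukasiewicz ¬ gives 1 − 0.9 = 0.1
not x: Łukasiewicz ¬ gives 1 − 0.5 = 0.5
(not x → y): min(1, 1 − 0.5 + 0.9) = 1
(not y → (not x → y)): min(1, 1 − 0.1 + 1) = 1
(x ∧ (not y → (not x → y))) = min(0.5, 1) = 0.5
(y ∨ x) = max(0.9, 0.5) = 0.9
((y ∨ x) ∨ x) = max(0.9, 0.5) = 0.9
((x ∧ (not y → (not x → y))) ∧ ((y ∨ x) ∨ x)) = min(0.5, 0.9) = 0.5
((not (not y ∨ not x) ∧ not x) ∧ ((x ∧ (not y → (not x → y))) ∧ ((y ∨ x) ∨ x))) = min(0.5, 0.5) = 0.5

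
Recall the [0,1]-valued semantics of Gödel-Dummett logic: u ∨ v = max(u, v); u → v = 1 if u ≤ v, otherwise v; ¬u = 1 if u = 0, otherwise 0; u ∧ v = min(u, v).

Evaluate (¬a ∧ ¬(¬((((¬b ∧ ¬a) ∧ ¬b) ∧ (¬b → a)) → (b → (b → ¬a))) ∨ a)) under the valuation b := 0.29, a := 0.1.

¬a: Gödel ¬ of 0.1 = 0 (operand ≠ 0)
¬b: Gödel ¬ of 0.29 = 0 (operand ≠ 0)
¬a: Gödel ¬ of 0.1 = 0 (operand ≠ 0)
(¬b ∧ ¬a) = min(0, 0) = 0
¬b: Gödel ¬ of 0.29 = 0 (operand ≠ 0)
((¬b ∧ ¬a) ∧ ¬b) = min(0, 0) = 0
¬b: Gödel ¬ of 0.29 = 0 (operand ≠ 0)
(¬b → a): 0 ≤ 0.1, so result = 1
(((¬b ∧ ¬a) ∧ ¬b) ∧ (¬b → a)) = min(0, 1) = 0
¬a: Gödel ¬ of 0.1 = 0 (operand ≠ 0)
(b → ¬a): 0.29 > 0, so result = 0
(b → (b → ¬a)): 0.29 > 0, so result = 0
((((¬b ∧ ¬a) ∧ ¬b) ∧ (¬b → a)) → (b → (b → ¬a))): 0 ≤ 0, so result = 1
¬((((¬b ∧ ¬a) ∧ ¬b) ∧ (¬b → a)) → (b → (b → ¬a))): Gödel ¬ of 1 = 0 (operand ≠ 0)
(¬((((¬b ∧ ¬a) ∧ ¬b) ∧ (¬b → a)) → (b → (b → ¬a))) ∨ a) = max(0, 0.1) = 0.1
¬(¬((((¬b ∧ ¬a) ∧ ¬b) ∧ (¬b → a)) → (b → (b → ¬a))) ∨ a): Gödel ¬ of 0.1 = 0 (operand ≠ 0)
(¬a ∧ ¬(¬((((¬b ∧ ¬a) ∧ ¬b) ∧ (¬b → a)) → (b → (b → ¬a))) ∨ a)) = min(0, 0) = 0

0.00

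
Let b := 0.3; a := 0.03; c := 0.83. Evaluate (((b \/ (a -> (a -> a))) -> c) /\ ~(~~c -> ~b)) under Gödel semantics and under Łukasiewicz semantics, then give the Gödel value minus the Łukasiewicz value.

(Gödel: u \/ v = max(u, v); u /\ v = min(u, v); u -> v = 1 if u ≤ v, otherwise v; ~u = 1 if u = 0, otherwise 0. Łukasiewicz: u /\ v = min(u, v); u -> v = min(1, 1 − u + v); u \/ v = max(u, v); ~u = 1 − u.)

0.70

Gödel evaluation:
  (a -> a): 0.03 ≤ 0.03, so result = 1
  (a -> (a -> a)): 0.03 ≤ 1, so result = 1
  (b \/ (a -> (a -> a))) = max(0.3, 1) = 1
  ((b \/ (a -> (a -> a))) -> c): 1 > 0.83, so result = 0.83
  ~c: Gödel ¬ of 0.83 = 0 (operand ≠ 0)
  ~~c: Gödel ¬ of 0 = 1 (operand is 0)
  ~b: Gödel ¬ of 0.3 = 0 (operand ≠ 0)
  (~~c -> ~b): 1 > 0, so result = 0
  ~(~~c -> ~b): Gödel ¬ of 0 = 1 (operand is 0)
  (((b \/ (a -> (a -> a))) -> c) /\ ~(~~c -> ~b)) = min(0.83, 1) = 0.83
  Gödel value = 0.83
Łukasiewicz evaluation:
  (a -> a): min(1, 1 − 0.03 + 0.03) = 1
  (a -> (a -> a)): min(1, 1 − 0.03 + 1) = 1
  (b \/ (a -> (a -> a))) = max(0.3, 1) = 1
  ((b \/ (a -> (a -> a))) -> c): min(1, 1 − 1 + 0.83) = 0.83
  ~c: Łukasiewicz ¬ gives 1 − 0.83 = 0.17
  ~~c: Łukasiewicz ¬ gives 1 − 0.17 = 0.83
  ~b: Łukasiewicz ¬ gives 1 − 0.3 = 0.7
  (~~c -> ~b): min(1, 1 − 0.83 + 0.7) = 0.87
  ~(~~c -> ~b): Łukasiewicz ¬ gives 1 − 0.87 = 0.13
  (((b \/ (a -> (a -> a))) -> c) /\ ~(~~c -> ~b)) = min(0.83, 0.13) = 0.13
  Łukasiewicz value = 0.13
Difference: 0.83 − 0.13 = 0.70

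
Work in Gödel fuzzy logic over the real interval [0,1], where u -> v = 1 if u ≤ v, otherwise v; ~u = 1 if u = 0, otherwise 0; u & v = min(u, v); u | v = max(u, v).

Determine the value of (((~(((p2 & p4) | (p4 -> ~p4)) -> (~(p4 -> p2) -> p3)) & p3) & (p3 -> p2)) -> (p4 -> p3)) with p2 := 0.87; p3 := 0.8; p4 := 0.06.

(p2 & p4) = min(0.87, 0.06) = 0.06
~p4: Gödel ¬ of 0.06 = 0 (operand ≠ 0)
(p4 -> ~p4): 0.06 > 0, so result = 0
((p2 & p4) | (p4 -> ~p4)) = max(0.06, 0) = 0.06
(p4 -> p2): 0.06 ≤ 0.87, so result = 1
~(p4 -> p2): Gödel ¬ of 1 = 0 (operand ≠ 0)
(~(p4 -> p2) -> p3): 0 ≤ 0.8, so result = 1
(((p2 & p4) | (p4 -> ~p4)) -> (~(p4 -> p2) -> p3)): 0.06 ≤ 1, so result = 1
~(((p2 & p4) | (p4 -> ~p4)) -> (~(p4 -> p2) -> p3)): Gödel ¬ of 1 = 0 (operand ≠ 0)
(~(((p2 & p4) | (p4 -> ~p4)) -> (~(p4 -> p2) -> p3)) & p3) = min(0, 0.8) = 0
(p3 -> p2): 0.8 ≤ 0.87, so result = 1
((~(((p2 & p4) | (p4 -> ~p4)) -> (~(p4 -> p2) -> p3)) & p3) & (p3 -> p2)) = min(0, 1) = 0
(p4 -> p3): 0.06 ≤ 0.8, so result = 1
(((~(((p2 & p4) | (p4 -> ~p4)) -> (~(p4 -> p2) -> p3)) & p3) & (p3 -> p2)) -> (p4 -> p3)): 0 ≤ 1, so result = 1

1.00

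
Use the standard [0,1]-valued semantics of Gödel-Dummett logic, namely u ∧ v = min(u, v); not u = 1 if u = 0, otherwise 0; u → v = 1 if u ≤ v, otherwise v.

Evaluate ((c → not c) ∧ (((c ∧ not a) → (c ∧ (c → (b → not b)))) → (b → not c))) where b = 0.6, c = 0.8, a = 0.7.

not c: Gödel ¬ of 0.8 = 0 (operand ≠ 0)
(c → not c): 0.8 > 0, so result = 0
not a: Gödel ¬ of 0.7 = 0 (operand ≠ 0)
(c ∧ not a) = min(0.8, 0) = 0
not b: Gödel ¬ of 0.6 = 0 (operand ≠ 0)
(b → not b): 0.6 > 0, so result = 0
(c → (b → not b)): 0.8 > 0, so result = 0
(c ∧ (c → (b → not b))) = min(0.8, 0) = 0
((c ∧ not a) → (c ∧ (c → (b → not b)))): 0 ≤ 0, so result = 1
not c: Gödel ¬ of 0.8 = 0 (operand ≠ 0)
(b → not c): 0.6 > 0, so result = 0
(((c ∧ not a) → (c ∧ (c → (b → not b)))) → (b → not c)): 1 > 0, so result = 0
((c → not c) ∧ (((c ∧ not a) → (c ∧ (c → (b → not b)))) → (b → not c))) = min(0, 0) = 0

0.00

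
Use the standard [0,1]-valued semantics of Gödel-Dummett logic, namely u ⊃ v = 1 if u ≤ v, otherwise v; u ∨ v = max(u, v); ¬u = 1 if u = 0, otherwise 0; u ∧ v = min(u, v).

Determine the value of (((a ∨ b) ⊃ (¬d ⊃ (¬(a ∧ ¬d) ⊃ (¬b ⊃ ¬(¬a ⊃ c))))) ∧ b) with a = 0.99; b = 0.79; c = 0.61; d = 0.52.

(a ∨ b) = max(0.99, 0.79) = 0.99
¬d: Gödel ¬ of 0.52 = 0 (operand ≠ 0)
¬d: Gödel ¬ of 0.52 = 0 (operand ≠ 0)
(a ∧ ¬d) = min(0.99, 0) = 0
¬(a ∧ ¬d): Gödel ¬ of 0 = 1 (operand is 0)
¬b: Gödel ¬ of 0.79 = 0 (operand ≠ 0)
¬a: Gödel ¬ of 0.99 = 0 (operand ≠ 0)
(¬a ⊃ c): 0 ≤ 0.61, so result = 1
¬(¬a ⊃ c): Gödel ¬ of 1 = 0 (operand ≠ 0)
(¬b ⊃ ¬(¬a ⊃ c)): 0 ≤ 0, so result = 1
(¬(a ∧ ¬d) ⊃ (¬b ⊃ ¬(¬a ⊃ c))): 1 ≤ 1, so result = 1
(¬d ⊃ (¬(a ∧ ¬d) ⊃ (¬b ⊃ ¬(¬a ⊃ c)))): 0 ≤ 1, so result = 1
((a ∨ b) ⊃ (¬d ⊃ (¬(a ∧ ¬d) ⊃ (¬b ⊃ ¬(¬a ⊃ c))))): 0.99 ≤ 1, so result = 1
(((a ∨ b) ⊃ (¬d ⊃ (¬(a ∧ ¬d) ⊃ (¬b ⊃ ¬(¬a ⊃ c))))) ∧ b) = min(1, 0.79) = 0.79

0.79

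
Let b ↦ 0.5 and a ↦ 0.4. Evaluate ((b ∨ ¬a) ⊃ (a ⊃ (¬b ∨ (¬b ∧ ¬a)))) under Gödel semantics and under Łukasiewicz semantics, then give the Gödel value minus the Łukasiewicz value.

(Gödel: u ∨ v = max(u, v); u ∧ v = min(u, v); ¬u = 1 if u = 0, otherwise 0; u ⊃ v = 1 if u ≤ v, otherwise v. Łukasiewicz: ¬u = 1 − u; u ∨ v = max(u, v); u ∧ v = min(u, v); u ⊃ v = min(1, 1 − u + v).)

Gödel evaluation:
  ¬a: Gödel ¬ of 0.4 = 0 (operand ≠ 0)
  (b ∨ ¬a) = max(0.5, 0) = 0.5
  ¬b: Gödel ¬ of 0.5 = 0 (operand ≠ 0)
  ¬b: Gödel ¬ of 0.5 = 0 (operand ≠ 0)
  ¬a: Gödel ¬ of 0.4 = 0 (operand ≠ 0)
  (¬b ∧ ¬a) = min(0, 0) = 0
  (¬b ∨ (¬b ∧ ¬a)) = max(0, 0) = 0
  (a ⊃ (¬b ∨ (¬b ∧ ¬a))): 0.4 > 0, so result = 0
  ((b ∨ ¬a) ⊃ (a ⊃ (¬b ∨ (¬b ∧ ¬a)))): 0.5 > 0, so result = 0
  Gödel value = 0
Łukasiewicz evaluation:
  ¬a: Łukasiewicz ¬ gives 1 − 0.4 = 0.6
  (b ∨ ¬a) = max(0.5, 0.6) = 0.6
  ¬b: Łukasiewicz ¬ gives 1 − 0.5 = 0.5
  ¬b: Łukasiewicz ¬ gives 1 − 0.5 = 0.5
  ¬a: Łukasiewicz ¬ gives 1 − 0.4 = 0.6
  (¬b ∧ ¬a) = min(0.5, 0.6) = 0.5
  (¬b ∨ (¬b ∧ ¬a)) = max(0.5, 0.5) = 0.5
  (a ⊃ (¬b ∨ (¬b ∧ ¬a))): min(1, 1 − 0.4 + 0.5) = 1
  ((b ∨ ¬a) ⊃ (a ⊃ (¬b ∨ (¬b ∧ ¬a)))): min(1, 1 − 0.6 + 1) = 1
  Łukasiewicz value = 1
Difference: 0 − 1 = -1.00

-1.00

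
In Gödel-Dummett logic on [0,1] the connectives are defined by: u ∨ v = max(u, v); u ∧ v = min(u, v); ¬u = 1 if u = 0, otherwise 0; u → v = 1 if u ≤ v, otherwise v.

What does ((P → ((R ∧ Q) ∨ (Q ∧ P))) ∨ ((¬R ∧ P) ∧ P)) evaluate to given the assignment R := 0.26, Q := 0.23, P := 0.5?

0.23

(R ∧ Q) = min(0.26, 0.23) = 0.23
(Q ∧ P) = min(0.23, 0.5) = 0.23
((R ∧ Q) ∨ (Q ∧ P)) = max(0.23, 0.23) = 0.23
(P → ((R ∧ Q) ∨ (Q ∧ P))): 0.5 > 0.23, so result = 0.23
¬R: Gödel ¬ of 0.26 = 0 (operand ≠ 0)
(¬R ∧ P) = min(0, 0.5) = 0
((¬R ∧ P) ∧ P) = min(0, 0.5) = 0
((P → ((R ∧ Q) ∨ (Q ∧ P))) ∨ ((¬R ∧ P) ∧ P)) = max(0.23, 0) = 0.23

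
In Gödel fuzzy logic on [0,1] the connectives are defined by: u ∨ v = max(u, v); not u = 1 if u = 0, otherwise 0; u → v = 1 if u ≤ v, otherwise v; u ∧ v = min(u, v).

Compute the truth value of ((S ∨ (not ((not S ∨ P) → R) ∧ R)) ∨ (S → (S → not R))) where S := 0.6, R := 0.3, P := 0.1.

not S: Gödel ¬ of 0.6 = 0 (operand ≠ 0)
(not S ∨ P) = max(0, 0.1) = 0.1
((not S ∨ P) → R): 0.1 ≤ 0.3, so result = 1
not ((not S ∨ P) → R): Gödel ¬ of 1 = 0 (operand ≠ 0)
(not ((not S ∨ P) → R) ∧ R) = min(0, 0.3) = 0
(S ∨ (not ((not S ∨ P) → R) ∧ R)) = max(0.6, 0) = 0.6
not R: Gödel ¬ of 0.3 = 0 (operand ≠ 0)
(S → not R): 0.6 > 0, so result = 0
(S → (S → not R)): 0.6 > 0, so result = 0
((S ∨ (not ((not S ∨ P) → R) ∧ R)) ∨ (S → (S → not R))) = max(0.6, 0) = 0.6

0.60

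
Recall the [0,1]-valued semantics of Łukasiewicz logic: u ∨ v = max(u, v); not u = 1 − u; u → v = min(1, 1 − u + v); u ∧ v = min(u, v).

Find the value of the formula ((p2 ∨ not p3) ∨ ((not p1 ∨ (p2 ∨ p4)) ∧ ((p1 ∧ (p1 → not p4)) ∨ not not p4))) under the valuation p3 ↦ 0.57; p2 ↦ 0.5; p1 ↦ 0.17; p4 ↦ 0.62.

0.62

not p3: Łukasiewicz ¬ gives 1 − 0.57 = 0.43
(p2 ∨ not p3) = max(0.5, 0.43) = 0.5
not p1: Łukasiewicz ¬ gives 1 − 0.17 = 0.83
(p2 ∨ p4) = max(0.5, 0.62) = 0.62
(not p1 ∨ (p2 ∨ p4)) = max(0.83, 0.62) = 0.83
not p4: Łukasiewicz ¬ gives 1 − 0.62 = 0.38
(p1 → not p4): min(1, 1 − 0.17 + 0.38) = 1
(p1 ∧ (p1 → not p4)) = min(0.17, 1) = 0.17
not p4: Łukasiewicz ¬ gives 1 − 0.62 = 0.38
not not p4: Łukasiewicz ¬ gives 1 − 0.38 = 0.62
((p1 ∧ (p1 → not p4)) ∨ not not p4) = max(0.17, 0.62) = 0.62
((not p1 ∨ (p2 ∨ p4)) ∧ ((p1 ∧ (p1 → not p4)) ∨ not not p4)) = min(0.83, 0.62) = 0.62
((p2 ∨ not p3) ∨ ((not p1 ∨ (p2 ∨ p4)) ∧ ((p1 ∧ (p1 → not p4)) ∨ not not p4))) = max(0.5, 0.62) = 0.62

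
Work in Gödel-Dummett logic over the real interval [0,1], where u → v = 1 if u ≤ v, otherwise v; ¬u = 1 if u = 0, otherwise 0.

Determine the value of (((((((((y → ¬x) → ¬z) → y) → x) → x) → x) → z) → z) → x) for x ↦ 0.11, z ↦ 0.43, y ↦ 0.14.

¬x: Gödel ¬ of 0.11 = 0 (operand ≠ 0)
(y → ¬x): 0.14 > 0, so result = 0
¬z: Gödel ¬ of 0.43 = 0 (operand ≠ 0)
((y → ¬x) → ¬z): 0 ≤ 0, so result = 1
(((y → ¬x) → ¬z) → y): 1 > 0.14, so result = 0.14
((((y → ¬x) → ¬z) → y) → x): 0.14 > 0.11, so result = 0.11
(((((y → ¬x) → ¬z) → y) → x) → x): 0.11 ≤ 0.11, so result = 1
((((((y → ¬x) → ¬z) → y) → x) → x) → x): 1 > 0.11, so result = 0.11
(((((((y → ¬x) → ¬z) → y) → x) → x) → x) → z): 0.11 ≤ 0.43, so result = 1
((((((((y → ¬x) → ¬z) → y) → x) → x) → x) → z) → z): 1 > 0.43, so result = 0.43
(((((((((y → ¬x) → ¬z) → y) → x) → x) → x) → z) → z) → x): 0.43 > 0.11, so result = 0.11

0.11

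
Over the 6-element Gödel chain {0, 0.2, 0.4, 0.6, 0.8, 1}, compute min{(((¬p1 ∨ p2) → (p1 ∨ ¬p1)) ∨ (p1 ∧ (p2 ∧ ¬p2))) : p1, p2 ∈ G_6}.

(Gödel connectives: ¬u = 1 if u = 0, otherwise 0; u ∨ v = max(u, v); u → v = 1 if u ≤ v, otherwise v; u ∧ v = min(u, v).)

0.20

The minimum is attained at p1 = 0.2, p2 = 0.4:
  ¬p1: Gödel ¬ of 0.2 = 0 (operand ≠ 0)
  (¬p1 ∨ p2) = max(0, 0.4) = 0.4
  ¬p1: Gödel ¬ of 0.2 = 0 (operand ≠ 0)
  (p1 ∨ ¬p1) = max(0.2, 0) = 0.2
  ((¬p1 ∨ p2) → (p1 ∨ ¬p1)): 0.4 > 0.2, so result = 0.2
  ¬p2: Gödel ¬ of 0.4 = 0 (operand ≠ 0)
  (p2 ∧ ¬p2) = min(0.4, 0) = 0
  (p1 ∧ (p2 ∧ ¬p2)) = min(0.2, 0) = 0
  (((¬p1 ∨ p2) → (p1 ∨ ¬p1)) ∨ (p1 ∧ (p2 ∧ ¬p2))) = max(0.2, 0) = 0.2
Checking all 36 assignments confirms none give a value below 0.20.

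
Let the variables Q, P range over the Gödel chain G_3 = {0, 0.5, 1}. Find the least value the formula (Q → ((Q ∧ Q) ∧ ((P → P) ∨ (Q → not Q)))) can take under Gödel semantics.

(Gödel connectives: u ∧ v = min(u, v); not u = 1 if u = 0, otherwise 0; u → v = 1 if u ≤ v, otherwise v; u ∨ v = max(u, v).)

Every assignment gives 1. For instance at Q = 0, P = 0:
  (Q ∧ Q) = min(0, 0) = 0
  (P → P): 0 ≤ 0, so result = 1
  not Q: Gödel ¬ of 0 = 1 (operand is 0)
  (Q → not Q): 0 ≤ 1, so result = 1
  ((P → P) ∨ (Q → not Q)) = max(1, 1) = 1
  ((Q ∧ Q) ∧ ((P → P) ∨ (Q → not Q))) = min(0, 1) = 0
  (Q → ((Q ∧ Q) ∧ ((P → P) ∨ (Q → not Q)))): 0 ≤ 0, so result = 1
All 9 assignments give value 1 — the formula is a G_3-tautology.

1.00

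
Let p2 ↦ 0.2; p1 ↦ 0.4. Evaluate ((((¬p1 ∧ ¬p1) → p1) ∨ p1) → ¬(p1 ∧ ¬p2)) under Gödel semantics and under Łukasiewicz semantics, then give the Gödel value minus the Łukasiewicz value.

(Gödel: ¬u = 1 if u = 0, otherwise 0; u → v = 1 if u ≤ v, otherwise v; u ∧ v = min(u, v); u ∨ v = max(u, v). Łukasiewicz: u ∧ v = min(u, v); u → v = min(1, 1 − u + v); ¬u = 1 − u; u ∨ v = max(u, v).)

Gödel evaluation:
  ¬p1: Gödel ¬ of 0.4 = 0 (operand ≠ 0)
  ¬p1: Gödel ¬ of 0.4 = 0 (operand ≠ 0)
  (¬p1 ∧ ¬p1) = min(0, 0) = 0
  ((¬p1 ∧ ¬p1) → p1): 0 ≤ 0.4, so result = 1
  (((¬p1 ∧ ¬p1) → p1) ∨ p1) = max(1, 0.4) = 1
  ¬p2: Gödel ¬ of 0.2 = 0 (operand ≠ 0)
  (p1 ∧ ¬p2) = min(0.4, 0) = 0
  ¬(p1 ∧ ¬p2): Gödel ¬ of 0 = 1 (operand is 0)
  ((((¬p1 ∧ ¬p1) → p1) ∨ p1) → ¬(p1 ∧ ¬p2)): 1 ≤ 1, so result = 1
  Gödel value = 1
Łukasiewicz evaluation:
  ¬p1: Łukasiewicz ¬ gives 1 − 0.4 = 0.6
  ¬p1: Łukasiewicz ¬ gives 1 − 0.4 = 0.6
  (¬p1 ∧ ¬p1) = min(0.6, 0.6) = 0.6
  ((¬p1 ∧ ¬p1) → p1): min(1, 1 − 0.6 + 0.4) = 0.8
  (((¬p1 ∧ ¬p1) → p1) ∨ p1) = max(0.8, 0.4) = 0.8
  ¬p2: Łukasiewicz ¬ gives 1 − 0.2 = 0.8
  (p1 ∧ ¬p2) = min(0.4, 0.8) = 0.4
  ¬(p1 ∧ ¬p2): Łukasiewicz ¬ gives 1 − 0.4 = 0.6
  ((((¬p1 ∧ ¬p1) → p1) ∨ p1) → ¬(p1 ∧ ¬p2)): min(1, 1 − 0.8 + 0.6) = 0.8
  Łukasiewicz value = 0.8
Difference: 1 − 0.8 = 0.20

0.20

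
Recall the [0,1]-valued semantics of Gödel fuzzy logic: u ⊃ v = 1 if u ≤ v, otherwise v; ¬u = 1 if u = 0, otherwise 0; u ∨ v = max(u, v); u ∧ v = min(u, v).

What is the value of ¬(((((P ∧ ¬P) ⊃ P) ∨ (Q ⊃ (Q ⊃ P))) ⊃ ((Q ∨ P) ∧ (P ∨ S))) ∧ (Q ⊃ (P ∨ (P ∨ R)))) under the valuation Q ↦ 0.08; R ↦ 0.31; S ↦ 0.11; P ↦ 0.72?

0.00

¬P: Gödel ¬ of 0.72 = 0 (operand ≠ 0)
(P ∧ ¬P) = min(0.72, 0) = 0
((P ∧ ¬P) ⊃ P): 0 ≤ 0.72, so result = 1
(Q ⊃ P): 0.08 ≤ 0.72, so result = 1
(Q ⊃ (Q ⊃ P)): 0.08 ≤ 1, so result = 1
(((P ∧ ¬P) ⊃ P) ∨ (Q ⊃ (Q ⊃ P))) = max(1, 1) = 1
(Q ∨ P) = max(0.08, 0.72) = 0.72
(P ∨ S) = max(0.72, 0.11) = 0.72
((Q ∨ P) ∧ (P ∨ S)) = min(0.72, 0.72) = 0.72
((((P ∧ ¬P) ⊃ P) ∨ (Q ⊃ (Q ⊃ P))) ⊃ ((Q ∨ P) ∧ (P ∨ S))): 1 > 0.72, so result = 0.72
(P ∨ R) = max(0.72, 0.31) = 0.72
(P ∨ (P ∨ R)) = max(0.72, 0.72) = 0.72
(Q ⊃ (P ∨ (P ∨ R))): 0.08 ≤ 0.72, so result = 1
(((((P ∧ ¬P) ⊃ P) ∨ (Q ⊃ (Q ⊃ P))) ⊃ ((Q ∨ P) ∧ (P ∨ S))) ∧ (Q ⊃ (P ∨ (P ∨ R)))) = min(0.72, 1) = 0.72
¬(((((P ∧ ¬P) ⊃ P) ∨ (Q ⊃ (Q ⊃ P))) ⊃ ((Q ∨ P) ∧ (P ∨ S))) ∧ (Q ⊃ (P ∨ (P ∨ R)))): Gödel ¬ of 0.72 = 0 (operand ≠ 0)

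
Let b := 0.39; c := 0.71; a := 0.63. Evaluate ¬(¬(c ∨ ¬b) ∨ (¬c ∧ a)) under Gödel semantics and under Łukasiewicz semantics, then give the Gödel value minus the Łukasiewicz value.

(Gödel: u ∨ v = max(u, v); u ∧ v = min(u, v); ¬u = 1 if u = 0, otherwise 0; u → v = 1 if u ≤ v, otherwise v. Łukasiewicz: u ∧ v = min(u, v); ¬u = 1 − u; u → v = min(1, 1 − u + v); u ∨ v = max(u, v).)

0.29

Gödel evaluation:
  ¬b: Gödel ¬ of 0.39 = 0 (operand ≠ 0)
  (c ∨ ¬b) = max(0.71, 0) = 0.71
  ¬(c ∨ ¬b): Gödel ¬ of 0.71 = 0 (operand ≠ 0)
  ¬c: Gödel ¬ of 0.71 = 0 (operand ≠ 0)
  (¬c ∧ a) = min(0, 0.63) = 0
  (¬(c ∨ ¬b) ∨ (¬c ∧ a)) = max(0, 0) = 0
  ¬(¬(c ∨ ¬b) ∨ (¬c ∧ a)): Gödel ¬ of 0 = 1 (operand is 0)
  Gödel value = 1
Łukasiewicz evaluation:
  ¬b: Łukasiewicz ¬ gives 1 − 0.39 = 0.61
  (c ∨ ¬b) = max(0.71, 0.61) = 0.71
  ¬(c ∨ ¬b): Łukasiewicz ¬ gives 1 − 0.71 = 0.29
  ¬c: Łukasiewicz ¬ gives 1 − 0.71 = 0.29
  (¬c ∧ a) = min(0.29, 0.63) = 0.29
  (¬(c ∨ ¬b) ∨ (¬c ∧ a)) = max(0.29, 0.29) = 0.29
  ¬(¬(c ∨ ¬b) ∨ (¬c ∧ a)): Łukasiewicz ¬ gives 1 − 0.29 = 0.71
  Łukasiewicz value = 0.71
Difference: 1 − 0.71 = 0.29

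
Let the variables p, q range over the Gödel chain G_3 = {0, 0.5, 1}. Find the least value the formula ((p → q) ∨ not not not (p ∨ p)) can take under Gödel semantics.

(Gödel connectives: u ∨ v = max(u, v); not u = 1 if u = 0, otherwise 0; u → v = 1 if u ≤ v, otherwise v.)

0.00

The minimum is attained at p = 0.5, q = 0:
  (p → q): 0.5 > 0, so result = 0
  (p ∨ p) = max(0.5, 0.5) = 0.5
  not (p ∨ p): Gödel ¬ of 0.5 = 0 (operand ≠ 0)
  not not (p ∨ p): Gödel ¬ of 0 = 1 (operand is 0)
  not not not (p ∨ p): Gödel ¬ of 1 = 0 (operand ≠ 0)
  ((p → q) ∨ not not not (p ∨ p)) = max(0, 0) = 0
Checking all 9 assignments confirms none give a value below 0.00.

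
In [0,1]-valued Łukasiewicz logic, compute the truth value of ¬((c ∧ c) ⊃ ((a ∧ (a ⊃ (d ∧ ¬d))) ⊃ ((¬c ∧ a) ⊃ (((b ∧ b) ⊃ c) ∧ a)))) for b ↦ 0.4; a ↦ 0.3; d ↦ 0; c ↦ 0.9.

0.00

(c ∧ c) = min(0.9, 0.9) = 0.9
¬d: Łukasiewicz ¬ gives 1 − 0 = 1
(d ∧ ¬d) = min(0, 1) = 0
(a ⊃ (d ∧ ¬d)): min(1, 1 − 0.3 + 0) = 0.7
(a ∧ (a ⊃ (d ∧ ¬d))) = min(0.3, 0.7) = 0.3
¬c: Łukasiewicz ¬ gives 1 − 0.9 = 0.1
(¬c ∧ a) = min(0.1, 0.3) = 0.1
(b ∧ b) = min(0.4, 0.4) = 0.4
((b ∧ b) ⊃ c): min(1, 1 − 0.4 + 0.9) = 1
(((b ∧ b) ⊃ c) ∧ a) = min(1, 0.3) = 0.3
((¬c ∧ a) ⊃ (((b ∧ b) ⊃ c) ∧ a)): min(1, 1 − 0.1 + 0.3) = 1
((a ∧ (a ⊃ (d ∧ ¬d))) ⊃ ((¬c ∧ a) ⊃ (((b ∧ b) ⊃ c) ∧ a))): min(1, 1 − 0.3 + 1) = 1
((c ∧ c) ⊃ ((a ∧ (a ⊃ (d ∧ ¬d))) ⊃ ((¬c ∧ a) ⊃ (((b ∧ b) ⊃ c) ∧ a)))): min(1, 1 − 0.9 + 1) = 1
¬((c ∧ c) ⊃ ((a ∧ (a ⊃ (d ∧ ¬d))) ⊃ ((¬c ∧ a) ⊃ (((b ∧ b) ⊃ c) ∧ a)))): Łukasiewicz ¬ gives 1 − 1 = 0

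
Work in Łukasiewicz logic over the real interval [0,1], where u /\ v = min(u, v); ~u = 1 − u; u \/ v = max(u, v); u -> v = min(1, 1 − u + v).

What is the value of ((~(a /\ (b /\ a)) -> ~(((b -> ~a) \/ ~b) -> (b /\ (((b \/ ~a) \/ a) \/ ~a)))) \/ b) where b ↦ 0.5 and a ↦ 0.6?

(b /\ a) = min(0.5, 0.6) = 0.5
(a /\ (b /\ a)) = min(0.6, 0.5) = 0.5
~(a /\ (b /\ a)): Łukasiewicz ¬ gives 1 − 0.5 = 0.5
~a: Łukasiewicz ¬ gives 1 − 0.6 = 0.4
(b -> ~a): min(1, 1 − 0.5 + 0.4) = 0.9
~b: Łukasiewicz ¬ gives 1 − 0.5 = 0.5
((b -> ~a) \/ ~b) = max(0.9, 0.5) = 0.9
~a: Łukasiewicz ¬ gives 1 − 0.6 = 0.4
(b \/ ~a) = max(0.5, 0.4) = 0.5
((b \/ ~a) \/ a) = max(0.5, 0.6) = 0.6
~a: Łukasiewicz ¬ gives 1 − 0.6 = 0.4
(((b \/ ~a) \/ a) \/ ~a) = max(0.6, 0.4) = 0.6
(b /\ (((b \/ ~a) \/ a) \/ ~a)) = min(0.5, 0.6) = 0.5
(((b -> ~a) \/ ~b) -> (b /\ (((b \/ ~a) \/ a) \/ ~a))): min(1, 1 − 0.9 + 0.5) = 0.6
~(((b -> ~a) \/ ~b) -> (b /\ (((b \/ ~a) \/ a) \/ ~a))): Łukasiewicz ¬ gives 1 − 0.6 = 0.4
(~(a /\ (b /\ a)) -> ~(((b -> ~a) \/ ~b) -> (b /\ (((b \/ ~a) \/ a) \/ ~a)))): min(1, 1 − 0.5 + 0.4) = 0.9
((~(a /\ (b /\ a)) -> ~(((b -> ~a) \/ ~b) -> (b /\ (((b \/ ~a) \/ a) \/ ~a)))) \/ b) = max(0.9, 0.5) = 0.9

0.90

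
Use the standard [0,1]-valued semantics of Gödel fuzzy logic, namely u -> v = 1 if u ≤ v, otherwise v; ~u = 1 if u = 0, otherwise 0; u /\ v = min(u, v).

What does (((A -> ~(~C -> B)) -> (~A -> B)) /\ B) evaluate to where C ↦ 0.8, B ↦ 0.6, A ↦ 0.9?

~C: Gödel ¬ of 0.8 = 0 (operand ≠ 0)
(~C -> B): 0 ≤ 0.6, so result = 1
~(~C -> B): Gödel ¬ of 1 = 0 (operand ≠ 0)
(A -> ~(~C -> B)): 0.9 > 0, so result = 0
~A: Gödel ¬ of 0.9 = 0 (operand ≠ 0)
(~A -> B): 0 ≤ 0.6, so result = 1
((A -> ~(~C -> B)) -> (~A -> B)): 0 ≤ 1, so result = 1
(((A -> ~(~C -> B)) -> (~A -> B)) /\ B) = min(1, 0.6) = 0.6

0.60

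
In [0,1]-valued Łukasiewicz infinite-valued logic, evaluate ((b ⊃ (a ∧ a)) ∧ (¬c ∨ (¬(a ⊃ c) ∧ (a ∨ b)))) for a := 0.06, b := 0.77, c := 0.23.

0.29

(a ∧ a) = min(0.06, 0.06) = 0.06
(b ⊃ (a ∧ a)): min(1, 1 − 0.77 + 0.06) = 0.29
¬c: Łukasiewicz ¬ gives 1 − 0.23 = 0.77
(a ⊃ c): min(1, 1 − 0.06 + 0.23) = 1
¬(a ⊃ c): Łukasiewicz ¬ gives 1 − 1 = 0
(a ∨ b) = max(0.06, 0.77) = 0.77
(¬(a ⊃ c) ∧ (a ∨ b)) = min(0, 0.77) = 0
(¬c ∨ (¬(a ⊃ c) ∧ (a ∨ b))) = max(0.77, 0) = 0.77
((b ⊃ (a ∧ a)) ∧ (¬c ∨ (¬(a ⊃ c) ∧ (a ∨ b)))) = min(0.29, 0.77) = 0.29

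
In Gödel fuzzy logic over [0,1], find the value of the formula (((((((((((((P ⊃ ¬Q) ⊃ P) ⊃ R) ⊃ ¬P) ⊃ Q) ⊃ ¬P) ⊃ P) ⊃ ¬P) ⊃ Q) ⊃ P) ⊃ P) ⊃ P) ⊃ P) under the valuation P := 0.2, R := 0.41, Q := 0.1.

¬Q: Gödel ¬ of 0.1 = 0 (operand ≠ 0)
(P ⊃ ¬Q): 0.2 > 0, so result = 0
((P ⊃ ¬Q) ⊃ P): 0 ≤ 0.2, so result = 1
(((P ⊃ ¬Q) ⊃ P) ⊃ R): 1 > 0.41, so result = 0.41
¬P: Gödel ¬ of 0.2 = 0 (operand ≠ 0)
((((P ⊃ ¬Q) ⊃ P) ⊃ R) ⊃ ¬P): 0.41 > 0, so result = 0
(((((P ⊃ ¬Q) ⊃ P) ⊃ R) ⊃ ¬P) ⊃ Q): 0 ≤ 0.1, so result = 1
¬P: Gödel ¬ of 0.2 = 0 (operand ≠ 0)
((((((P ⊃ ¬Q) ⊃ P) ⊃ R) ⊃ ¬P) ⊃ Q) ⊃ ¬P): 1 > 0, so result = 0
(((((((P ⊃ ¬Q) ⊃ P) ⊃ R) ⊃ ¬P) ⊃ Q) ⊃ ¬P) ⊃ P): 0 ≤ 0.2, so result = 1
¬P: Gödel ¬ of 0.2 = 0 (operand ≠ 0)
((((((((P ⊃ ¬Q) ⊃ P) ⊃ R) ⊃ ¬P) ⊃ Q) ⊃ ¬P) ⊃ P) ⊃ ¬P): 1 > 0, so result = 0
(((((((((P ⊃ ¬Q) ⊃ P) ⊃ R) ⊃ ¬P) ⊃ Q) ⊃ ¬P) ⊃ P) ⊃ ¬P) ⊃ Q): 0 ≤ 0.1, so result = 1
((((((((((P ⊃ ¬Q) ⊃ P) ⊃ R) ⊃ ¬P) ⊃ Q) ⊃ ¬P) ⊃ P) ⊃ ¬P) ⊃ Q) ⊃ P): 1 > 0.2, so result = 0.2
(((((((((((P ⊃ ¬Q) ⊃ P) ⊃ R) ⊃ ¬P) ⊃ Q) ⊃ ¬P) ⊃ P) ⊃ ¬P) ⊃ Q) ⊃ P) ⊃ P): 0.2 ≤ 0.2, so result = 1
((((((((((((P ⊃ ¬Q) ⊃ P) ⊃ R) ⊃ ¬P) ⊃ Q) ⊃ ¬P) ⊃ P) ⊃ ¬P) ⊃ Q) ⊃ P) ⊃ P) ⊃ P): 1 > 0.2, so result = 0.2
(((((((((((((P ⊃ ¬Q) ⊃ P) ⊃ R) ⊃ ¬P) ⊃ Q) ⊃ ¬P) ⊃ P) ⊃ ¬P) ⊃ Q) ⊃ P) ⊃ P) ⊃ P) ⊃ P): 0.2 ≤ 0.2, so result = 1

1.00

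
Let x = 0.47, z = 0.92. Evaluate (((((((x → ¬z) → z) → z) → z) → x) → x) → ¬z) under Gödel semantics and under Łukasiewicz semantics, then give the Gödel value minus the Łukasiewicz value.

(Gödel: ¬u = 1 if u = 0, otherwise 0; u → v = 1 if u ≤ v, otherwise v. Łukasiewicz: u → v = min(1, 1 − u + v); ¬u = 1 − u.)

Gödel evaluation:
  ¬z: Gödel ¬ of 0.92 = 0 (operand ≠ 0)
  (x → ¬z): 0.47 > 0, so result = 0
  ((x → ¬z) → z): 0 ≤ 0.92, so result = 1
  (((x → ¬z) → z) → z): 1 > 0.92, so result = 0.92
  ((((x → ¬z) → z) → z) → z): 0.92 ≤ 0.92, so result = 1
  (((((x → ¬z) → z) → z) → z) → x): 1 > 0.47, so result = 0.47
  ((((((x → ¬z) → z) → z) → z) → x) → x): 0.47 ≤ 0.47, so result = 1
  ¬z: Gödel ¬ of 0.92 = 0 (operand ≠ 0)
  (((((((x → ¬z) → z) → z) → z) → x) → x) → ¬z): 1 > 0, so result = 0
  Gödel value = 0
Łukasiewicz evaluation:
  ¬z: Łukasiewicz ¬ gives 1 − 0.92 = 0.08
  (x → ¬z): min(1, 1 − 0.47 + 0.08) = 0.61
  ((x → ¬z) → z): min(1, 1 − 0.61 + 0.92) = 1
  (((x → ¬z) → z) → z): min(1, 1 − 1 + 0.92) = 0.92
  ((((x → ¬z) → z) → z) → z): min(1, 1 − 0.92 + 0.92) = 1
  (((((x → ¬z) → z) → z) → z) → x): min(1, 1 − 1 + 0.47) = 0.47
  ((((((x → ¬z) → z) → z) → z) → x) → x): min(1, 1 − 0.47 + 0.47) = 1
  ¬z: Łukasiewicz ¬ gives 1 − 0.92 = 0.08
  (((((((x → ¬z) → z) → z) → z) → x) → x) → ¬z): min(1, 1 − 1 + 0.08) = 0.08
  Łukasiewicz value = 0.08
Difference: 0 − 0.08 = -0.08

-0.08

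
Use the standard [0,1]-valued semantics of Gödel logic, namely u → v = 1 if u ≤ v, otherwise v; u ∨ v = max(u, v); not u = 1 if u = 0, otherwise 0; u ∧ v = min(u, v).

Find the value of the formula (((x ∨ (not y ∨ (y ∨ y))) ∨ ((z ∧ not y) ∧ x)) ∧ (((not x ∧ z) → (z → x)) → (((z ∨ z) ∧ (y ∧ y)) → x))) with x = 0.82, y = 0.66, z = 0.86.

0.82

not y: Gödel ¬ of 0.66 = 0 (operand ≠ 0)
(y ∨ y) = max(0.66, 0.66) = 0.66
(not y ∨ (y ∨ y)) = max(0, 0.66) = 0.66
(x ∨ (not y ∨ (y ∨ y))) = max(0.82, 0.66) = 0.82
not y: Gödel ¬ of 0.66 = 0 (operand ≠ 0)
(z ∧ not y) = min(0.86, 0) = 0
((z ∧ not y) ∧ x) = min(0, 0.82) = 0
((x ∨ (not y ∨ (y ∨ y))) ∨ ((z ∧ not y) ∧ x)) = max(0.82, 0) = 0.82
not x: Gödel ¬ of 0.82 = 0 (operand ≠ 0)
(not x ∧ z) = min(0, 0.86) = 0
(z → x): 0.86 > 0.82, so result = 0.82
((not x ∧ z) → (z → x)): 0 ≤ 0.82, so result = 1
(z ∨ z) = max(0.86, 0.86) = 0.86
(y ∧ y) = min(0.66, 0.66) = 0.66
((z ∨ z) ∧ (y ∧ y)) = min(0.86, 0.66) = 0.66
(((z ∨ z) ∧ (y ∧ y)) → x): 0.66 ≤ 0.82, so result = 1
(((not x ∧ z) → (z → x)) → (((z ∨ z) ∧ (y ∧ y)) → x)): 1 ≤ 1, so result = 1
(((x ∨ (not y ∨ (y ∨ y))) ∨ ((z ∧ not y) ∧ x)) ∧ (((not x ∧ z) → (z → x)) → (((z ∨ z) ∧ (y ∧ y)) → x))) = min(0.82, 1) = 0.82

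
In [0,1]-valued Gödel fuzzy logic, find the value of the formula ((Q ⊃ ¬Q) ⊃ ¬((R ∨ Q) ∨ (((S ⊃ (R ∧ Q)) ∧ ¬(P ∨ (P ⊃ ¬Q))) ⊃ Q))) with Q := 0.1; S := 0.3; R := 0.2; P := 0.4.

1.00

¬Q: Gödel ¬ of 0.1 = 0 (operand ≠ 0)
(Q ⊃ ¬Q): 0.1 > 0, so result = 0
(R ∨ Q) = max(0.2, 0.1) = 0.2
(R ∧ Q) = min(0.2, 0.1) = 0.1
(S ⊃ (R ∧ Q)): 0.3 > 0.1, so result = 0.1
¬Q: Gödel ¬ of 0.1 = 0 (operand ≠ 0)
(P ⊃ ¬Q): 0.4 > 0, so result = 0
(P ∨ (P ⊃ ¬Q)) = max(0.4, 0) = 0.4
¬(P ∨ (P ⊃ ¬Q)): Gödel ¬ of 0.4 = 0 (operand ≠ 0)
((S ⊃ (R ∧ Q)) ∧ ¬(P ∨ (P ⊃ ¬Q))) = min(0.1, 0) = 0
(((S ⊃ (R ∧ Q)) ∧ ¬(P ∨ (P ⊃ ¬Q))) ⊃ Q): 0 ≤ 0.1, so result = 1
((R ∨ Q) ∨ (((S ⊃ (R ∧ Q)) ∧ ¬(P ∨ (P ⊃ ¬Q))) ⊃ Q)) = max(0.2, 1) = 1
¬((R ∨ Q) ∨ (((S ⊃ (R ∧ Q)) ∧ ¬(P ∨ (P ⊃ ¬Q))) ⊃ Q)): Gödel ¬ of 1 = 0 (operand ≠ 0)
((Q ⊃ ¬Q) ⊃ ¬((R ∨ Q) ∨ (((S ⊃ (R ∧ Q)) ∧ ¬(P ∨ (P ⊃ ¬Q))) ⊃ Q))): 0 ≤ 0, so result = 1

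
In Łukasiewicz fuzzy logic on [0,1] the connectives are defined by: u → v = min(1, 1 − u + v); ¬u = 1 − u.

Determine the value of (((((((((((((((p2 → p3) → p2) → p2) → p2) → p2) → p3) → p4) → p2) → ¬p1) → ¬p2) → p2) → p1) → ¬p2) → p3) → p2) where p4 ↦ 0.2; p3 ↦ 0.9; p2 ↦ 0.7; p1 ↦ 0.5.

(p2 → p3): min(1, 1 − 0.7 + 0.9) = 1
((p2 → p3) → p2): min(1, 1 − 1 + 0.7) = 0.7
(((p2 → p3) → p2) → p2): min(1, 1 − 0.7 + 0.7) = 1
((((p2 → p3) → p2) → p2) → p2): min(1, 1 − 1 + 0.7) = 0.7
(((((p2 → p3) → p2) → p2) → p2) → p2): min(1, 1 − 0.7 + 0.7) = 1
((((((p2 → p3) → p2) → p2) → p2) → p2) → p3): min(1, 1 − 1 + 0.9) = 0.9
(((((((p2 → p3) → p2) → p2) → p2) → p2) → p3) → p4): min(1, 1 − 0.9 + 0.2) = 0.3
((((((((p2 → p3) → p2) → p2) → p2) → p2) → p3) → p4) → p2): min(1, 1 − 0.3 + 0.7) = 1
¬p1: Łukasiewicz ¬ gives 1 − 0.5 = 0.5
(((((((((p2 → p3) → p2) → p2) → p2) → p2) → p3) → p4) → p2) → ¬p1): min(1, 1 − 1 + 0.5) = 0.5
¬p2: Łukasiewicz ¬ gives 1 − 0.7 = 0.3
((((((((((p2 → p3) → p2) → p2) → p2) → p2) → p3) → p4) → p2) → ¬p1) → ¬p2): min(1, 1 − 0.5 + 0.3) = 0.8
(((((((((((p2 → p3) → p2) → p2) → p2) → p2) → p3) → p4) → p2) → ¬p1) → ¬p2) → p2): min(1, 1 − 0.8 + 0.7) = 0.9
((((((((((((p2 → p3) → p2) → p2) → p2) → p2) → p3) → p4) → p2) → ¬p1) → ¬p2) → p2) → p1): min(1, 1 − 0.9 + 0.5) = 0.6
¬p2: Łukasiewicz ¬ gives 1 − 0.7 = 0.3
(((((((((((((p2 → p3) → p2) → p2) → p2) → p2) → p3) → p4) → p2) → ¬p1) → ¬p2) → p2) → p1) → ¬p2): min(1, 1 − 0.6 + 0.3) = 0.7
((((((((((((((p2 → p3) → p2) → p2) → p2) → p2) → p3) → p4) → p2) → ¬p1) → ¬p2) → p2) → p1) → ¬p2) → p3): min(1, 1 − 0.7 + 0.9) = 1
(((((((((((((((p2 → p3) → p2) → p2) → p2) → p2) → p3) → p4) → p2) → ¬p1) → ¬p2) → p2) → p1) → ¬p2) → p3) → p2): min(1, 1 − 1 + 0.7) = 0.7

0.70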